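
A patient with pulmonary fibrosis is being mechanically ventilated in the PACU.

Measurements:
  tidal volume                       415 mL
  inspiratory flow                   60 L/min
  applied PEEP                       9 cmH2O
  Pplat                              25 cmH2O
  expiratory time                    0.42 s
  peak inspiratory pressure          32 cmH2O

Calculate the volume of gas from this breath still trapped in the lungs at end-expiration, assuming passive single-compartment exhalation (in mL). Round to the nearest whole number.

41

Flow: 60 L/min ÷ 60 = 1 L/s.
R = (PIP − Pplat)/V̇ = (32 − 25) / 1 = 7.0/1 = 7.0 cmH2O·s/L.
C = Vt/(Pplat − PEEP) = 415.0 / (25 − 9) = 415.0/16.0 = 25.938 mL/cmH2O.
τ = R × C = 7.0 × 0.02594 L/cmH2O = 0.1816 s.
Fraction remaining = e^(−Te/τ) = e^(−0.42/0.1816) = 0.09899.
Trapped volume = 415.0 × 0.09899 = 41.081 mL.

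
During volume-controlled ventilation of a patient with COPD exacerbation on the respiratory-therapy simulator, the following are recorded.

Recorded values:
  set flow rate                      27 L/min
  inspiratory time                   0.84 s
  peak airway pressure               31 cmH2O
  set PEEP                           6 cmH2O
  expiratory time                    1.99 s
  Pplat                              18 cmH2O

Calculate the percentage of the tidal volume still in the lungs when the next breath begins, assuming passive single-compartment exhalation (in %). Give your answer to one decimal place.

Flow: 27 L/min ÷ 60 = 0.45 L/s.
Vt = flow × Ti = 0.45 L/s × 0.84 s × 1000 mL/L = 378.0 mL.
R = (PIP − Pplat)/V̇ = (31 − 18) / 0.45 = 13.0/0.45 = 28.889 cmH2O·s/L.
C = Vt/(Pplat − PEEP) = 378.0 / (18 − 6) = 378.0/12.0 = 31.5 mL/cmH2O.
τ = R × C = 28.889 × 0.0315 L/cmH2O = 0.91 s.
Fraction remaining at end-expiration = e^(−Te/τ) = e^(−1.99/0.91) = 0.1123 → 11.23%.

11.2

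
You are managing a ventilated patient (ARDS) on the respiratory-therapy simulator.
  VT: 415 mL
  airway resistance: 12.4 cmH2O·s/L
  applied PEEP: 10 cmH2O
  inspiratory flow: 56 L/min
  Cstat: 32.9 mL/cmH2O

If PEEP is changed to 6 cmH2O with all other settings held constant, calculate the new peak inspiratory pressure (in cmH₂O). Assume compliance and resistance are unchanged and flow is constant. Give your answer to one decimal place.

Flow: 56 L/min ÷ 60 = 0.9333 L/s.
PIP = Vt/C + R·V̇ + PEEP (constant-flow equation of motion).
Only the baseline term changes: ΔPIP = ΔPEEP = 6 − 10 = -4.0 cmH2O.
Original PIP = 415/32.9 + 12.4×0.9333 + 10 = 34.187 cmH2O; new PIP = 34.187 + (-4.0) = 30.187 cmH2O.

30.2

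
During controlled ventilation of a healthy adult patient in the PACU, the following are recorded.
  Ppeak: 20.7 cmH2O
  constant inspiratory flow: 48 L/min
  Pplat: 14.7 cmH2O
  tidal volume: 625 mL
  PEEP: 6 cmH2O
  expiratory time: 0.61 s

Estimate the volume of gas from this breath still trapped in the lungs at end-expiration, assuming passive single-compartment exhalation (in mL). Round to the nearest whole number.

201

Flow: 48 L/min ÷ 60 = 0.8 L/s.
R = (PIP − Pplat)/V̇ = (20.7 − 14.7) / 0.8 = 6.0/0.8 = 7.5 cmH2O·s/L.
C = Vt/(Pplat − PEEP) = 625.0 / (14.7 − 6) = 625.0/8.7 = 71.839 mL/cmH2O.
τ = R × C = 7.5 × 0.07184 L/cmH2O = 0.5388 s.
Fraction remaining = e^(−Te/τ) = e^(−0.61/0.5388) = 0.3223.
Trapped volume = 625.0 × 0.3223 = 201.44 mL.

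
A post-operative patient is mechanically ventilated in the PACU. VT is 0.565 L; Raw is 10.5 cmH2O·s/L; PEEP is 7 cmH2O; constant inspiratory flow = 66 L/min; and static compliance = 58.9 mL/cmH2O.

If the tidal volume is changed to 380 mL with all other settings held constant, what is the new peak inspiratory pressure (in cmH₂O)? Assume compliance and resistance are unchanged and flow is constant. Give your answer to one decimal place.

Flow: 66 L/min ÷ 60 = 1.1 L/s.
PIP = Vt/C + R·V̇ + PEEP (constant-flow equation of motion).
Only the elastic term changes: ΔPIP = ΔVt / C = (380 − 565) / 58.9 = -3.141 cmH2O.
Original PIP = 565/58.9 + 10.5×1.1 + 7 = 28.143 cmH2O; new PIP = 28.143 + (-3.141) = 25.002 cmH2O.

25.0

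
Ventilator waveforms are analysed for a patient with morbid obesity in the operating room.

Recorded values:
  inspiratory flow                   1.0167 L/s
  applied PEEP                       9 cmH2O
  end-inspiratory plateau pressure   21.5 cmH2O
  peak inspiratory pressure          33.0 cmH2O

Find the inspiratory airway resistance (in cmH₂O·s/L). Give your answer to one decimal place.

Raw = (PIP − Pplat) / flow = (33.0 − 21.5) / 1.0167 = 11.5 / 1.0167 = 11.311 cmH2O·s/L.

11.3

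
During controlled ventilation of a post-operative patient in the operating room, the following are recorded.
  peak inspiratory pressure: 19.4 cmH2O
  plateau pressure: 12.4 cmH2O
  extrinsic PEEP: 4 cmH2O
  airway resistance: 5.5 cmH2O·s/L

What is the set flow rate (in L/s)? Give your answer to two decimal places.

1.27

flow = (PIP − Pplat) / Raw = 7.0 / 5.5 = 1.273 L/s.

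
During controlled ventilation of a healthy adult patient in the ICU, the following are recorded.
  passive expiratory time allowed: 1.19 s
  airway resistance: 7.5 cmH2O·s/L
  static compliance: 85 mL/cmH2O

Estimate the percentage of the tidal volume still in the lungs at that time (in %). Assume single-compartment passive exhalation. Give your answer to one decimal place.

τ = R × C = 7.5 × 85 mL/cmH2O = 7.5 × 0.085 L/cmH2O = 0.6375 s.
Passive exhalation: V(t)/V₀ = e^(−t/τ) = e^(−1.19/0.6375) = 0.1546.
Fraction remaining = 0.1546 → 15.46%.

15.5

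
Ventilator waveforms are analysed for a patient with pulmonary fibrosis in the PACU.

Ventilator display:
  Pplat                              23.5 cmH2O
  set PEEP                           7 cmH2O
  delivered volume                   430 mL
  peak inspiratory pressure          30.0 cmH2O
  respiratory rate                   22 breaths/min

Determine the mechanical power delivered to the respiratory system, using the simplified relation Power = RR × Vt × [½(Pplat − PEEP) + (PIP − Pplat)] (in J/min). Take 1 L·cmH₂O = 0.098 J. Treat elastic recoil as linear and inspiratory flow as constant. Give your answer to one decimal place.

Per-breath work = Vt × [½(Pplat−PEEP) + (PIP−Pplat)] = 0.430 × [0.5×16.5 + 6.5] = 0.430 × 14.75 = 6.343 L·cmH2O.
Power = 22 × 6.343 = 139.55 L·cmH2O/min.
× 0.098 J/(L·cmH2O) → 13.676 J/min.

13.7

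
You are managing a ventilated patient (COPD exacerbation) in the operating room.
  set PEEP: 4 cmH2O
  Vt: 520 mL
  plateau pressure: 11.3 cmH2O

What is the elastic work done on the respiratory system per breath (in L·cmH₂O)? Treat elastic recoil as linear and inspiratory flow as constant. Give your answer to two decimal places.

1.90

Elastic work ≈ ½ × (Pplat − PEEP) × Vt = 0.5 × (11.3 − 4) × 0.520 L = 0.5 × 7.3 × 0.520 = 1.898 L·cmH2O.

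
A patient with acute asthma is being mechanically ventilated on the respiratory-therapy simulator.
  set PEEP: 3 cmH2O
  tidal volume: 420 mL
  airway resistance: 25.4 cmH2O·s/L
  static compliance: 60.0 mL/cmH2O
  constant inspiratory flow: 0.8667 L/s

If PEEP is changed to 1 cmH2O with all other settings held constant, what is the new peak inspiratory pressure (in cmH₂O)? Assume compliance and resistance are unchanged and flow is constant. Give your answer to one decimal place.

30.0

PIP = Vt/C + R·V̇ + PEEP (constant-flow equation of motion).
Only the baseline term changes: ΔPIP = ΔPEEP = 1 − 3 = -2.0 cmH2O.
Original PIP = 420/60.0 + 25.4×0.8667 + 3 = 32.014 cmH2O; new PIP = 32.014 + (-2.0) = 30.014 cmH2O.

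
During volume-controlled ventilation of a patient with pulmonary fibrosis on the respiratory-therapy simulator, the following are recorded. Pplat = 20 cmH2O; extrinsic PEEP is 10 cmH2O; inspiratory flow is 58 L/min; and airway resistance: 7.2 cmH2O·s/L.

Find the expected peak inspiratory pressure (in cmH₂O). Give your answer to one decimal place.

27.0

Flow: 58 L/min ÷ 60 = 0.9667 L/s.
PIP = Pplat + Raw × flow = 20 + 7.2 × 0.9667 = 20 + 6.96 = 26.96 cmH2O.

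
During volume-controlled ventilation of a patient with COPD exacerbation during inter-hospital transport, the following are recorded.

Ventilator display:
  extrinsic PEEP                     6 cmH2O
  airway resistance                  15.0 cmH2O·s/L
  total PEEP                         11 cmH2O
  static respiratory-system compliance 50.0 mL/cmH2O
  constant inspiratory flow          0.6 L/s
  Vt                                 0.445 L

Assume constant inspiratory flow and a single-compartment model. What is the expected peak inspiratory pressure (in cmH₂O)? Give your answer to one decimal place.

28.9

Total PEEP = 11 cmH2O (set 6 + intrinsic 5); this is the baseline alveolar pressure.
Equation of motion (constant flow): PIP = Vt/C + R·V̇ + PEEP.
PIP = 445/50.0 + 15.0×0.6 + 11 = 8.9 + 9.0 + 11 = 28.9 cmH2O.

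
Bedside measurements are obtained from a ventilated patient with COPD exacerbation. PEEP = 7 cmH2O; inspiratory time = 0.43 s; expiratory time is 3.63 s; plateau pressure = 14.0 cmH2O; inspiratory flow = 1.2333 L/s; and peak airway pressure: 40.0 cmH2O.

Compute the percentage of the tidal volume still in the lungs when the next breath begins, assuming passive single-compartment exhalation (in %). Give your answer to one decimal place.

10.3

Vt = flow × Ti = 1.2333 L/s × 0.43 s × 1000 mL/L = 530.32 mL.
R = (PIP − Pplat)/V̇ = (40.0 − 14.0) / 1.2333 = 26.0/1.2333 = 21.082 cmH2O·s/L.
C = Vt/(Pplat − PEEP) = 530.32 / (14.0 − 7) = 530.32/7.0 = 75.76 mL/cmH2O.
τ = R × C = 21.082 × 0.07576 L/cmH2O = 1.597 s.
Fraction remaining at end-expiration = e^(−Te/τ) = e^(−3.63/1.597) = 0.103 → 10.3%.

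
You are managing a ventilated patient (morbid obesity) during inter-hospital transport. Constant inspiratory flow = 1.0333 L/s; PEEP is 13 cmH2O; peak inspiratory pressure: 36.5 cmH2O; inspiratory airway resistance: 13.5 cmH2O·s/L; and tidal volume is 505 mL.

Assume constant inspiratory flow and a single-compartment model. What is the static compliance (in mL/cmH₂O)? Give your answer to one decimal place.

Equation of motion (constant flow): PIP = Vt/C + R·V̇ + PEEP.
Vt/C = PIP − R·V̇ − PEEP = 36.5 − 13.5×1.0333 − 13 = 36.5 − 13.95 − 13 = 9.55 cmH2O.
C = Vt / 9.55 = 505 / 9.55 = 52.88 mL/cmH2O.

52.9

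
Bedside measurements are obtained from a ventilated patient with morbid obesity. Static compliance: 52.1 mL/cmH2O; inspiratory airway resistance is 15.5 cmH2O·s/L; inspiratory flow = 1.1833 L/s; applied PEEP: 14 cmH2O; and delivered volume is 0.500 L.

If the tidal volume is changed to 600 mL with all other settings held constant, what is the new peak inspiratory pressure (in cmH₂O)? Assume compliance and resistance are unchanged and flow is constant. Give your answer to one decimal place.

43.9

PIP = Vt/C + R·V̇ + PEEP (constant-flow equation of motion).
Only the elastic term changes: ΔPIP = ΔVt / C = (600 − 500) / 52.1 = 1.919 cmH2O.
Original PIP = 500/52.1 + 15.5×1.1833 + 14 = 41.938 cmH2O; new PIP = 41.938 + (1.919) = 43.857 cmH2O.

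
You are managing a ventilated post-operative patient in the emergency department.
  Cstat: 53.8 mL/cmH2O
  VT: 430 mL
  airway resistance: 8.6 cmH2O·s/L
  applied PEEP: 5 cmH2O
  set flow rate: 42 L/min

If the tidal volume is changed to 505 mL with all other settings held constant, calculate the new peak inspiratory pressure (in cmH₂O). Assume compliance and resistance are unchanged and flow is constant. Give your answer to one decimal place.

20.4

Flow: 42 L/min ÷ 60 = 0.7 L/s.
PIP = Vt/C + R·V̇ + PEEP (constant-flow equation of motion).
Only the elastic term changes: ΔPIP = ΔVt / C = (505 − 430) / 53.8 = 1.394 cmH2O.
Original PIP = 430/53.8 + 8.6×0.7 + 5 = 19.013 cmH2O; new PIP = 19.013 + (1.394) = 20.407 cmH2O.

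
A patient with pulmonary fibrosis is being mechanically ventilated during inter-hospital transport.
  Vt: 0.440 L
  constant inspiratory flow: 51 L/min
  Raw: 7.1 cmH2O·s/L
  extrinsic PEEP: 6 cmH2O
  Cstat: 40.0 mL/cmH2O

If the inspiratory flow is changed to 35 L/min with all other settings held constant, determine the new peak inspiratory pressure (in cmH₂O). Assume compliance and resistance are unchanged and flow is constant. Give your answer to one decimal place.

21.1

Flow: 51 L/min ÷ 60 = 0.85 L/s.
New flow: 35 L/min ÷ 60 = 0.5833 L/s.
PIP = Vt/C + R·V̇ + PEEP (constant-flow equation of motion).
Only the resistive term changes: ΔPIP = R × ΔV̇ = 7.1 × (0.5833 − 0.85) = 7.1 × -0.2667 = -1.894 cmH2O.
Original PIP = 440/40.0 + 7.1×0.85 + 6 = 23.035 cmH2O; new PIP = 23.035 + (-1.894) = 21.141 cmH2O.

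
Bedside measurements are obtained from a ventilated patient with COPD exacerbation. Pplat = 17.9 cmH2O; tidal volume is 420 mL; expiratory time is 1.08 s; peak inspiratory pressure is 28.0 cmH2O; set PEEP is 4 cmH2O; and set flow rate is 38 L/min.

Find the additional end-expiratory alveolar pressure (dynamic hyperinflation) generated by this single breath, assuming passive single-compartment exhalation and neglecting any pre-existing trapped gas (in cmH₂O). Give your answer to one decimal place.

1.5

Flow: 38 L/min ÷ 60 = 0.6333 L/s.
R = (PIP − Pplat)/V̇ = (28.0 − 17.9) / 0.6333 = 10.1/0.6333 = 15.948 cmH2O·s/L.
C = Vt/(Pplat − PEEP) = 420.0 / (17.9 − 4) = 420.0/13.9 = 30.216 mL/cmH2O.
τ = R × C = 15.948 × 0.03022 L/cmH2O = 0.4819 s.
Fraction remaining = e^(−Te/τ) = e^(−1.08/0.4819) = 0.1063; trapped volume = 420.0 × 0.1063 = 44.646 mL.
Additional alveolar pressure from trapping ≈ V_trapped / C = 44.646 / 30.216 = 1.478 cmH2O.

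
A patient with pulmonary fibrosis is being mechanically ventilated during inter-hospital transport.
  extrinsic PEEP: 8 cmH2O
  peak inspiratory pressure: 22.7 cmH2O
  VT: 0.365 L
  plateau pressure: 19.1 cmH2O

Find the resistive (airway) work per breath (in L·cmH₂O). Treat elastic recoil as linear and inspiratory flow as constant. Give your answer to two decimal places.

With constant inspiratory flow the resistive pressure is constant at PIP − Pplat = 22.7 − 19.1 = 3.6 cmH2O, so resistive work = 3.6 × 0.365 = 1.314 L·cmH2O.

1.31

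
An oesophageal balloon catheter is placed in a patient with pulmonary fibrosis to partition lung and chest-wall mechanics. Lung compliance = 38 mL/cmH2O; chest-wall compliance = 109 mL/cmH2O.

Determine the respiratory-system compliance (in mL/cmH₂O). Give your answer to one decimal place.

28.2

Lung and chest wall are elastances in series: 1/Crs = 1/CL + 1/Ccw.
1/Crs = 1/38 + 1/109 = 0.03549.
Crs = 28.177 mL/cmH2O.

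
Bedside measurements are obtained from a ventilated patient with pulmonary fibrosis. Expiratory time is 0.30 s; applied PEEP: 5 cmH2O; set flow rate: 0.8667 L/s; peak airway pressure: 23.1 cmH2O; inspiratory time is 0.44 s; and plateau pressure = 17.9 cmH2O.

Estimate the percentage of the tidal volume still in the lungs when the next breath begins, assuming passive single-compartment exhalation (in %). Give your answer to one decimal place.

Vt = flow × Ti = 0.8667 L/s × 0.44 s × 1000 mL/L = 381.35 mL.
R = (PIP − Pplat)/V̇ = (23.1 − 17.9) / 0.8667 = 5.2/0.8667 = 6.0 cmH2O·s/L.
C = Vt/(Pplat − PEEP) = 381.35 / (17.9 − 5) = 381.35/12.9 = 29.562 mL/cmH2O.
τ = R × C = 6.0 × 0.02956 L/cmH2O = 0.1774 s.
Fraction remaining at end-expiration = e^(−Te/τ) = e^(−0.30/0.1774) = 0.1843 → 18.43%.

18.4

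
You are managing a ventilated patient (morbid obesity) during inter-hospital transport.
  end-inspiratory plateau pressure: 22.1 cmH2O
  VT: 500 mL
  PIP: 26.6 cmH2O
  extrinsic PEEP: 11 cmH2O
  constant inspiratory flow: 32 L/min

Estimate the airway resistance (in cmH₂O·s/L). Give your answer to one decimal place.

Flow: 32 L/min ÷ 60 = 0.5333 L/s.
Raw = (PIP − Pplat) / flow = (26.6 − 22.1) / 0.5333 = 4.5 / 0.5333 = 8.438 cmH2O·s/L.

8.4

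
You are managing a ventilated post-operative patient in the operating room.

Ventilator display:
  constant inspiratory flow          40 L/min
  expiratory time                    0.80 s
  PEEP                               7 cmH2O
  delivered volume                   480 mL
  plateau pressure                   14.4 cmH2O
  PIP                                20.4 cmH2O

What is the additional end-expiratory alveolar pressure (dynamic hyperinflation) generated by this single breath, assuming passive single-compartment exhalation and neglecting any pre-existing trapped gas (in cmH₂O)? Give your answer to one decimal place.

Flow: 40 L/min ÷ 60 = 0.6667 L/s.
R = (PIP − Pplat)/V̇ = (20.4 − 14.4) / 0.6667 = 6.0/0.6667 = 9.0 cmH2O·s/L.
C = Vt/(Pplat − PEEP) = 480.0 / (14.4 − 7) = 480.0/7.4 = 64.865 mL/cmH2O.
τ = R × C = 9.0 × 0.06487 L/cmH2O = 0.5838 s.
Fraction remaining = e^(−Te/τ) = e^(−0.80/0.5838) = 0.254; trapped volume = 480.0 × 0.254 = 121.92 mL.
Additional alveolar pressure from trapping ≈ V_trapped / C = 121.92 / 64.865 = 1.88 cmH2O.

1.9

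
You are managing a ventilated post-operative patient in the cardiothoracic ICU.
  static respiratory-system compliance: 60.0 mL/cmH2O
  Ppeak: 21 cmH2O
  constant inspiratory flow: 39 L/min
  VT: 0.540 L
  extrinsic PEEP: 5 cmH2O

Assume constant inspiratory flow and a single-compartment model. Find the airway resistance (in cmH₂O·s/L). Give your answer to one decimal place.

10.8

Flow: 39 L/min ÷ 60 = 0.65 L/s.
Equation of motion (constant flow): PIP = Vt/C + R·V̇ + PEEP.
R·V̇ = PIP − Vt/C − PEEP = 21 − 540/60.0 − 5 = 21 − 9.0 − 5 = 7.0 cmH2O.
R = 7.0 / 0.65 = 10.769 cmH2O·s/L.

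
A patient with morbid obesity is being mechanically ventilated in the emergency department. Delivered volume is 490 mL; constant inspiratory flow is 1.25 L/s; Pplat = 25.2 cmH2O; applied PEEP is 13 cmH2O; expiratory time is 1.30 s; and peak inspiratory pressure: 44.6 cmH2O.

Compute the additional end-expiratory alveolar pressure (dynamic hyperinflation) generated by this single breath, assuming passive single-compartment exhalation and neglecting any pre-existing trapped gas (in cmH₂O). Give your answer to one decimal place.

R = (PIP − Pplat)/V̇ = (44.6 − 25.2) / 1.25 = 19.4/1.25 = 15.52 cmH2O·s/L.
C = Vt/(Pplat − PEEP) = 490.0 / (25.2 − 13) = 490.0/12.2 = 40.164 mL/cmH2O.
τ = R × C = 15.52 × 0.04016 L/cmH2O = 0.6233 s.
Fraction remaining = e^(−Te/τ) = e^(−1.30/0.6233) = 0.1242; trapped volume = 490.0 × 0.1242 = 60.858 mL.
Additional alveolar pressure from trapping ≈ V_trapped / C = 60.858 / 40.164 = 1.515 cmH2O.

1.5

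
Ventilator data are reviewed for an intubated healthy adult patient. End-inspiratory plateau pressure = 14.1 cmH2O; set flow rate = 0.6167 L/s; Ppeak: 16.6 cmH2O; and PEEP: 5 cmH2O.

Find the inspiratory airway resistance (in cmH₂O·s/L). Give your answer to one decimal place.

Raw = (PIP − Pplat) / flow = (16.6 − 14.1) / 0.6167 = 2.5 / 0.6167 = 4.054 cmH2O·s/L.

4.1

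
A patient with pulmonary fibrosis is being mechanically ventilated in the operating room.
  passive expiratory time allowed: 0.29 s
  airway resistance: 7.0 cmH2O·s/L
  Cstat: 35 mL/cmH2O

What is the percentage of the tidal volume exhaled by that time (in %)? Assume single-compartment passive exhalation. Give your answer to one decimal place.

τ = R × C = 7.0 × 35 mL/cmH2O = 7.0 × 0.035 L/cmH2O = 0.245 s.
Passive exhalation: V(t)/V₀ = e^(−t/τ) = e^(−0.29/0.245) = 0.3062.
Fraction exhaled = 1 − 0.3062 = 0.6938 → 69.38%.

69.4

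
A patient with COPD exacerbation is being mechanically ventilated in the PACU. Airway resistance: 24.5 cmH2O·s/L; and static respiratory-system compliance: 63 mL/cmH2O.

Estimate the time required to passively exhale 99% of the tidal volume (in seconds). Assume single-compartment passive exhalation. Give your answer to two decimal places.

τ = R × C = 24.5 × 63 mL/cmH2O = 24.5 × 0.063 L/cmH2O = 1.544 s.
Exhaled fraction f = 1 − e^(−t/τ) → t = −τ·ln(1 − f) = −1.544·ln(0.01) = 7.11 s.

7.11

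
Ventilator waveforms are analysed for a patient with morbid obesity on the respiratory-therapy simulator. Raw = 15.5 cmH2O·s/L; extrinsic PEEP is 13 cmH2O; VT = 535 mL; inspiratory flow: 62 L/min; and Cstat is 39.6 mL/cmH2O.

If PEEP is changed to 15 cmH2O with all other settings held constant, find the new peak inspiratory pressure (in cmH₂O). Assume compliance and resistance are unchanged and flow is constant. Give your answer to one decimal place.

Flow: 62 L/min ÷ 60 = 1.0333 L/s.
PIP = Vt/C + R·V̇ + PEEP (constant-flow equation of motion).
Only the baseline term changes: ΔPIP = ΔPEEP = 15 − 13 = 2.0 cmH2O.
Original PIP = 535/39.6 + 15.5×1.0333 + 13 = 42.526 cmH2O; new PIP = 42.526 + (2.0) = 44.526 cmH2O.

44.5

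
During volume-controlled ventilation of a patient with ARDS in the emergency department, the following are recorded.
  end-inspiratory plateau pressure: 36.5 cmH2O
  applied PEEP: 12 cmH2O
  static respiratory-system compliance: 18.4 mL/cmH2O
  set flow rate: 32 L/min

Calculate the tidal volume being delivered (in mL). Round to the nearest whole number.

Vt = Cstat × (Pplat − PEEP) = 18.4 × (36.5 − 12) = 18.4 × 24.5 = 450.8 mL.

451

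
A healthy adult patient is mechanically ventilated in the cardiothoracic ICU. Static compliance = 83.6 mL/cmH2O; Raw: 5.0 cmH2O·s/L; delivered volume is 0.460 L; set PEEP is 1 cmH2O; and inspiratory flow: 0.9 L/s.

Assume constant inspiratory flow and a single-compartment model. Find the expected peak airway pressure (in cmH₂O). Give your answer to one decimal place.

11.0

Equation of motion (constant flow): PIP = Vt/C + R·V̇ + PEEP.
PIP = 460/83.6 + 5.0×0.9 + 1 = 5.502 + 4.5 + 1 = 11.002 cmH2O.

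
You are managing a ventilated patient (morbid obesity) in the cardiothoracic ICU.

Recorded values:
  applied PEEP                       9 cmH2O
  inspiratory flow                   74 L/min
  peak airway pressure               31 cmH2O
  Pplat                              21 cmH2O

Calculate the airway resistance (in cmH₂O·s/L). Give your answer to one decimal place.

Flow: 74 L/min ÷ 60 = 1.2333 L/s.
Raw = (PIP − Pplat) / flow = (31 − 21) / 1.2333 = 10.0 / 1.2333 = 8.108 cmH2O·s/L.

8.1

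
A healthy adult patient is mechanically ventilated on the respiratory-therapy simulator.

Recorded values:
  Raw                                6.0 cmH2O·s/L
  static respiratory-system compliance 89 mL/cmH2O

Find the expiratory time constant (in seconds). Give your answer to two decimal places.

τ = R × C = 6.0 × 89 mL/cmH2O = 6.0 × 0.089 L/cmH2O = 0.534 s.

0.53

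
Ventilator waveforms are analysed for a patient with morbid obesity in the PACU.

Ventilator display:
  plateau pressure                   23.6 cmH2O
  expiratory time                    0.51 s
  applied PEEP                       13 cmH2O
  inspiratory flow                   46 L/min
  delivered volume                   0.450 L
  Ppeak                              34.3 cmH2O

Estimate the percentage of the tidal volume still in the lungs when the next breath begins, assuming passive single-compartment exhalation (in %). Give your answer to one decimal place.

42.3

Flow: 46 L/min ÷ 60 = 0.7667 L/s.
R = (PIP − Pplat)/V̇ = (34.3 − 23.6) / 0.7667 = 10.7/0.7667 = 13.956 cmH2O·s/L.
C = Vt/(Pplat − PEEP) = 450.0 / (23.6 − 13) = 450.0/10.6 = 42.453 mL/cmH2O.
τ = R × C = 13.956 × 0.04245 L/cmH2O = 0.5924 s.
Fraction remaining at end-expiration = e^(−Te/τ) = e^(−0.51/0.5924) = 0.4228 → 42.28%.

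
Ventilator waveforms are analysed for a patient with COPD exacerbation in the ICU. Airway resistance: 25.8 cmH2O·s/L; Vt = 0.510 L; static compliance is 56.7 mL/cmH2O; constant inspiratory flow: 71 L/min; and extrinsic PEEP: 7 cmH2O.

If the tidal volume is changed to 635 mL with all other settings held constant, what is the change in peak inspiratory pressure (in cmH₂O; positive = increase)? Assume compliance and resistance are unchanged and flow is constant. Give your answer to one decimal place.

PIP = Vt/C + R·V̇ + PEEP (constant-flow equation of motion).
Only the elastic term changes: ΔPIP = ΔVt / C = (635 − 510) / 56.7 = 2.205 cmH2O.

2.2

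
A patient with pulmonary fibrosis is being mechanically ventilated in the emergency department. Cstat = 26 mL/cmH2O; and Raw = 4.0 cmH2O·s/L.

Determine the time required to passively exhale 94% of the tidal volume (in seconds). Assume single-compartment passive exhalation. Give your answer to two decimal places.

0.29

τ = R × C = 4.0 × 26 mL/cmH2O = 4.0 × 0.026 L/cmH2O = 0.104 s.
Exhaled fraction f = 1 − e^(−t/τ) → t = −τ·ln(1 − f) = −0.104·ln(0.06) = 0.2926 s.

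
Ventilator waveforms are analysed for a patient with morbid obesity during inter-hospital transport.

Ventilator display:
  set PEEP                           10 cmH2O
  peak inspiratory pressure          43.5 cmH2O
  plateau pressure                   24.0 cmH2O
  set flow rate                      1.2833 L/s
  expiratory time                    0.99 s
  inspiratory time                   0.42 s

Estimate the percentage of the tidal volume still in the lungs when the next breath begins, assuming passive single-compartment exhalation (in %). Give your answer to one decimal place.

18.4

Vt = flow × Ti = 1.2833 L/s × 0.42 s × 1000 mL/L = 538.99 mL.
R = (PIP − Pplat)/V̇ = (43.5 − 24.0) / 1.2833 = 19.5/1.2833 = 15.195 cmH2O·s/L.
C = Vt/(Pplat − PEEP) = 538.99 / (24.0 − 10) = 538.99/14.0 = 38.499 mL/cmH2O.
τ = R × C = 15.195 × 0.0385 L/cmH2O = 0.585 s.
Fraction remaining at end-expiration = e^(−Te/τ) = e^(−0.99/0.585) = 0.1841 → 18.41%.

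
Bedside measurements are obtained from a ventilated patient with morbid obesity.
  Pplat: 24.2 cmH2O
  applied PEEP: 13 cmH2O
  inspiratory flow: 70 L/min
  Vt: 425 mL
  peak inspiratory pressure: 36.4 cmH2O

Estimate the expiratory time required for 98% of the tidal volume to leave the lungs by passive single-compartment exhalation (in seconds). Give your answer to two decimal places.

1.55

Flow: 70 L/min ÷ 60 = 1.1667 L/s.
R = (PIP − Pplat)/V̇ = (36.4 − 24.2) / 1.1667 = 12.2/1.1667 = 10.457 cmH2O·s/L.
C = Vt/(Pplat − PEEP) = 425.0 / (24.2 − 13) = 425.0/11.2 = 37.946 mL/cmH2O.
τ = R × C = 10.457 × 0.03795 L/cmH2O = 0.3968 s.
t = −τ·ln(1 − 0.98) = −0.3968·ln(0.02) = 1.552 s.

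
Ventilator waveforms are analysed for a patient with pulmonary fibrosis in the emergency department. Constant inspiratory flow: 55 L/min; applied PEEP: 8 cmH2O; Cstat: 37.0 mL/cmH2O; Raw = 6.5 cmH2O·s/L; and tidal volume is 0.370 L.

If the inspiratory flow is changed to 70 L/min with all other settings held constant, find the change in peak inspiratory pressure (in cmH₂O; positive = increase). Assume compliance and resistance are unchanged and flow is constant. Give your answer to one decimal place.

1.6

Flow: 55 L/min ÷ 60 = 0.9167 L/s.
New flow: 70 L/min ÷ 60 = 1.1667 L/s.
PIP = Vt/C + R·V̇ + PEEP (constant-flow equation of motion).
Only the resistive term changes: ΔPIP = R × ΔV̇ = 6.5 × (1.1667 − 0.9167) = 6.5 × 0.25 = 1.625 cmH2O.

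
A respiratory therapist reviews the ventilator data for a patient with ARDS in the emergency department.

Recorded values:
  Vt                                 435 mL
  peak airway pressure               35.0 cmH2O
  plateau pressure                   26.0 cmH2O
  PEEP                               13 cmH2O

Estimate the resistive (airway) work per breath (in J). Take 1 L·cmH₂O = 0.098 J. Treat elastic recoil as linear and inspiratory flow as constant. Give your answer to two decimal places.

With constant inspiratory flow the resistive pressure is constant at PIP − Pplat = 35.0 − 26.0 = 9.0 cmH2O, so resistive work = 9.0 × 0.435 = 3.915 L·cmH2O.
× 0.098 J/(L·cmH2O) → 0.3837 J.

0.38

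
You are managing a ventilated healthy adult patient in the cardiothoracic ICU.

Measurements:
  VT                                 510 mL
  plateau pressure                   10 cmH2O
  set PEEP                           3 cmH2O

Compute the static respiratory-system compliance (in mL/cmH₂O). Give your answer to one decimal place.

72.9

Cstat = Vt / (Pplat − PEEP) = 510 / (10 − 3) = 510 / 7.0 = 72.857 mL/cmH2O.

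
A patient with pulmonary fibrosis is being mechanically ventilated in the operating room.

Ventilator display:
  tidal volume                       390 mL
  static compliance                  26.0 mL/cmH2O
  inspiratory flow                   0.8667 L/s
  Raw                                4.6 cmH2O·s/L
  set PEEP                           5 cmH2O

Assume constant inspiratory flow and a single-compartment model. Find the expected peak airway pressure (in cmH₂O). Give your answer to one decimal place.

Equation of motion (constant flow): PIP = Vt/C + R·V̇ + PEEP.
PIP = 390/26.0 + 4.6×0.8667 + 5 = 15.0 + 3.987 + 5 = 23.987 cmH2O.

24.0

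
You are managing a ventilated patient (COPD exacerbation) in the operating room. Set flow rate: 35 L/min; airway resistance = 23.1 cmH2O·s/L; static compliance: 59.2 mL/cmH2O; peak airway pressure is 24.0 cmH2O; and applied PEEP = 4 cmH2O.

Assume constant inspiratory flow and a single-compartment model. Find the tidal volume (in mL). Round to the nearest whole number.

Flow: 35 L/min ÷ 60 = 0.5833 L/s.
Equation of motion (constant flow): PIP = Vt/C + R·V̇ + PEEP.
Vt/C = PIP − R·V̇ − PEEP = 24.0 − 13.474 − 4 = 6.526 cmH2O.
Vt = C × 6.526 = 59.2 × 6.526 = 386.34 mL.

386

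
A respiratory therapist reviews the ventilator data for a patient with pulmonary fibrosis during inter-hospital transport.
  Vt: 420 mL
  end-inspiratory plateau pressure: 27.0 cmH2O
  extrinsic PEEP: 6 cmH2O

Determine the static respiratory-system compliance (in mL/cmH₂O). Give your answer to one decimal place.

20.0

Cstat = Vt / (Pplat − PEEP) = 420 / (27.0 − 6) = 420 / 21.0 = 20.0 mL/cmH2O.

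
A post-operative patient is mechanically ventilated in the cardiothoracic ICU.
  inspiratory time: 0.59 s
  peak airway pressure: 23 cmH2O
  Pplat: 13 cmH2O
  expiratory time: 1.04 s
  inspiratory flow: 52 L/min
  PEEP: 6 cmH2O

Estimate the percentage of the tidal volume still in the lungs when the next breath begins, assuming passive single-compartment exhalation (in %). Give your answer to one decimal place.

Flow: 52 L/min ÷ 60 = 0.8667 L/s.
Vt = flow × Ti = 0.8667 L/s × 0.59 s × 1000 mL/L = 511.35 mL.
R = (PIP − Pplat)/V̇ = (23 − 13) / 0.8667 = 10.0/0.8667 = 11.538 cmH2O·s/L.
C = Vt/(Pplat − PEEP) = 511.35 / (13 − 6) = 511.35/7.0 = 73.05 mL/cmH2O.
τ = R × C = 11.538 × 0.07305 L/cmH2O = 0.8429 s.
Fraction remaining at end-expiration = e^(−Te/τ) = e^(−1.04/0.8429) = 0.2912 → 29.12%.

29.1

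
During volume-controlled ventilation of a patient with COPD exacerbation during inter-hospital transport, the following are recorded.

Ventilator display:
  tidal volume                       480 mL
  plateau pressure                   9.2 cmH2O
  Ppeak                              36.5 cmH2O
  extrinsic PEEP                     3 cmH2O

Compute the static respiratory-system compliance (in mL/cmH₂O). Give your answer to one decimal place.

77.4

Cstat = Vt / (Pplat − PEEP) = 480 / (9.2 − 3) = 480 / 6.2 = 77.419 mL/cmH2O.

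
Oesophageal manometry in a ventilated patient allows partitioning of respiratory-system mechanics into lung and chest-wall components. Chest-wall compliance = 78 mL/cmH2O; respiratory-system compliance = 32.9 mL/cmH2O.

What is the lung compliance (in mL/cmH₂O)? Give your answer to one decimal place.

1/CL = 1/Crs − 1/Ccw.
1/CL = 1/32.9 − 1/78 = 0.01757.
CL = 56.915 mL/cmH2O.

56.9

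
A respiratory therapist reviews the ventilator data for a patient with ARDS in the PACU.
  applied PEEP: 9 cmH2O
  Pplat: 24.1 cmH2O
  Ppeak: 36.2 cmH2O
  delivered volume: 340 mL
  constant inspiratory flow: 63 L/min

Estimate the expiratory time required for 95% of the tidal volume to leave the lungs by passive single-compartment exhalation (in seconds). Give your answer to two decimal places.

0.78

Flow: 63 L/min ÷ 60 = 1.05 L/s.
R = (PIP − Pplat)/V̇ = (36.2 − 24.1) / 1.05 = 12.1/1.05 = 11.524 cmH2O·s/L.
C = Vt/(Pplat − PEEP) = 340.0 / (24.1 − 9) = 340.0/15.1 = 22.517 mL/cmH2O.
τ = R × C = 11.524 × 0.02252 L/cmH2O = 0.2595 s.
t = −τ·ln(1 − 0.95) = −0.2595·ln(0.05) = 0.7774 s.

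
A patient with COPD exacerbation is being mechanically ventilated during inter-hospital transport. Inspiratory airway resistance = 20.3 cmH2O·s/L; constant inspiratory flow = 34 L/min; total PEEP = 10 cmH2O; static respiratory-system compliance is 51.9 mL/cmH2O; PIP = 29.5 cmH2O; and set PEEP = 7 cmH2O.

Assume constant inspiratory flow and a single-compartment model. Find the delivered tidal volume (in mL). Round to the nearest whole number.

415

Flow: 34 L/min ÷ 60 = 0.5667 L/s.
Total PEEP = 10 cmH2O (set 7 + intrinsic 3); this is the baseline alveolar pressure.
Equation of motion (constant flow): PIP = Vt/C + R·V̇ + PEEP.
Vt/C = PIP − R·V̇ − PEEP = 29.5 − 11.504 − 10 = 7.996 cmH2O.
Vt = C × 7.996 = 51.9 × 7.996 = 414.99 mL.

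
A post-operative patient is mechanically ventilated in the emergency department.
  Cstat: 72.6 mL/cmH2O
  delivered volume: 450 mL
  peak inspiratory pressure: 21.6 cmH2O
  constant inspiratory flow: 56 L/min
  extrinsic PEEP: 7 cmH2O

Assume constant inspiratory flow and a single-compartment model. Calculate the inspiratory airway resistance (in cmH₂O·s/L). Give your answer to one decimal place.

9.0

Flow: 56 L/min ÷ 60 = 0.9333 L/s.
Equation of motion (constant flow): PIP = Vt/C + R·V̇ + PEEP.
R·V̇ = PIP − Vt/C − PEEP = 21.6 − 450/72.6 − 7 = 21.6 − 6.198 − 7 = 8.402 cmH2O.
R = 8.402 / 0.9333 = 9.002 cmH2O·s/L.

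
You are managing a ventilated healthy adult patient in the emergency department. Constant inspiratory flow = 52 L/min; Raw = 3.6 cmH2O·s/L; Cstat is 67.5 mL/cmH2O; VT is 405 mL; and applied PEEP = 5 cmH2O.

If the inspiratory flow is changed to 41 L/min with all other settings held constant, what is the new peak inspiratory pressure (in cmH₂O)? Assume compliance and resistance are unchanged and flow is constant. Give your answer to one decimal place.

13.5

Flow: 52 L/min ÷ 60 = 0.8667 L/s.
New flow: 41 L/min ÷ 60 = 0.6833 L/s.
PIP = Vt/C + R·V̇ + PEEP (constant-flow equation of motion).
Only the resistive term changes: ΔPIP = R × ΔV̇ = 3.6 × (0.6833 − 0.8667) = 3.6 × -0.1834 = -0.6602 cmH2O.
Original PIP = 405/67.5 + 3.6×0.8667 + 5 = 14.12 cmH2O; new PIP = 14.12 + (-0.6602) = 13.46 cmH2O.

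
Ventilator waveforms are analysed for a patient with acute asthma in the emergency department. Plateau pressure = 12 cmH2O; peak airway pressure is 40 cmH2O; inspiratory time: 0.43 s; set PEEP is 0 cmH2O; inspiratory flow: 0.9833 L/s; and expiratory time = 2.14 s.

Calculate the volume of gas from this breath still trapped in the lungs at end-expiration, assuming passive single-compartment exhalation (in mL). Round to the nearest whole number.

50

Vt = flow × Ti = 0.9833 L/s × 0.43 s × 1000 mL/L = 422.82 mL.
R = (PIP − Pplat)/V̇ = (40 − 12) / 0.9833 = 28.0/0.9833 = 28.476 cmH2O·s/L.
C = Vt/(Pplat − PEEP) = 422.82 / (12 − 0) = 422.82/12.0 = 35.235 mL/cmH2O.
τ = R × C = 28.476 × 0.03524 L/cmH2O = 1.003 s.
Fraction remaining = e^(−Te/τ) = e^(−2.14/1.003) = 0.1184.
Trapped volume = 422.82 × 0.1184 = 50.062 mL.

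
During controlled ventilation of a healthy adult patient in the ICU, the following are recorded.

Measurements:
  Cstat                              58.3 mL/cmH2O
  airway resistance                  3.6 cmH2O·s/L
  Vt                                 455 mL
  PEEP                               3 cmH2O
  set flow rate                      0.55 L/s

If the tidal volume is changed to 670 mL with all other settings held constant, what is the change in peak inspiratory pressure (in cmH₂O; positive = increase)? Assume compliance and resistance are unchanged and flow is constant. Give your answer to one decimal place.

3.7

PIP = Vt/C + R·V̇ + PEEP (constant-flow equation of motion).
Only the elastic term changes: ΔPIP = ΔVt / C = (670 − 455) / 58.3 = 3.688 cmH2O.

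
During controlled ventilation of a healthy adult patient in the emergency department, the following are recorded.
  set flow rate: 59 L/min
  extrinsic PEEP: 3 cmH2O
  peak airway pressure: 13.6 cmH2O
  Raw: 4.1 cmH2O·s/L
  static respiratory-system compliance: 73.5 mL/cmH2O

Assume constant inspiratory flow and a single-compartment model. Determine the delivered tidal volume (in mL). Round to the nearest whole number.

483

Flow: 59 L/min ÷ 60 = 0.9833 L/s.
Equation of motion (constant flow): PIP = Vt/C + R·V̇ + PEEP.
Vt/C = PIP − R·V̇ − PEEP = 13.6 − 4.032 − 3 = 6.568 cmH2O.
Vt = C × 6.568 = 73.5 × 6.568 = 482.75 mL.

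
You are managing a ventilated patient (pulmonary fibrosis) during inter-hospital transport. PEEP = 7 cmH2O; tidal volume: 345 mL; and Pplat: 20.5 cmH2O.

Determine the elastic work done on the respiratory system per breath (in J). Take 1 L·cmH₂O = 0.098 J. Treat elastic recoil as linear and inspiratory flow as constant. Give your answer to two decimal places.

0.23

Elastic work ≈ ½ × (Pplat − PEEP) × Vt = 0.5 × (20.5 − 7) × 0.345 L = 0.5 × 13.5 × 0.345 = 2.329 L·cmH2O.
× 0.098 J/(L·cmH2O) → 0.2282 J.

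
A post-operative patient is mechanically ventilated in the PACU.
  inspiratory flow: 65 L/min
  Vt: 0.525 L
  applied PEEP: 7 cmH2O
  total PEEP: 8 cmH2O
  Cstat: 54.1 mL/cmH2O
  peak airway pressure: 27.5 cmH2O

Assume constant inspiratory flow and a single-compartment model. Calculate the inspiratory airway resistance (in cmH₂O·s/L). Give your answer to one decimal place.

9.0

Flow: 65 L/min ÷ 60 = 1.0833 L/s.
Total PEEP = 8 cmH2O (set 7 + intrinsic 1); this is the baseline alveolar pressure.
Equation of motion (constant flow): PIP = Vt/C + R·V̇ + PEEP.
R·V̇ = PIP − Vt/C − PEEP = 27.5 − 525/54.1 − 8 = 27.5 − 9.704 − 8 = 9.796 cmH2O.
R = 9.796 / 1.0833 = 9.043 cmH2O·s/L.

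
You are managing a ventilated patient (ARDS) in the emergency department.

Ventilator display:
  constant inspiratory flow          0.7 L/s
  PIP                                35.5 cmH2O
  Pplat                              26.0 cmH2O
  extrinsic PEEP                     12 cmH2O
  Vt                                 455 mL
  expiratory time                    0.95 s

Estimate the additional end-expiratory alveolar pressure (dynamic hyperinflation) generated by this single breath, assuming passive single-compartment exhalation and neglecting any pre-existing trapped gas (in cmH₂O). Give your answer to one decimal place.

1.6

R = (PIP − Pplat)/V̇ = (35.5 − 26.0) / 0.7 = 9.5/0.7 = 13.571 cmH2O·s/L.
C = Vt/(Pplat − PEEP) = 455.0 / (26.0 − 12) = 455.0/14.0 = 32.5 mL/cmH2O.
τ = R × C = 13.571 × 0.0325 L/cmH2O = 0.4411 s.
Fraction remaining = e^(−Te/τ) = e^(−0.95/0.4411) = 0.1161; trapped volume = 455.0 × 0.1161 = 52.826 mL.
Additional alveolar pressure from trapping ≈ V_trapped / C = 52.826 / 32.5 = 1.625 cmH2O.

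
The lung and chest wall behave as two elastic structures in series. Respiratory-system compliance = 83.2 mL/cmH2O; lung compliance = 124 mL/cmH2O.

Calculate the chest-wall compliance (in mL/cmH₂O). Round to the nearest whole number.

253

1/Ccw = 1/Crs − 1/CL.
1/Ccw = 1/83.2 − 1/124 = 0.003955.
Ccw = 252.84 mL/cmH2O.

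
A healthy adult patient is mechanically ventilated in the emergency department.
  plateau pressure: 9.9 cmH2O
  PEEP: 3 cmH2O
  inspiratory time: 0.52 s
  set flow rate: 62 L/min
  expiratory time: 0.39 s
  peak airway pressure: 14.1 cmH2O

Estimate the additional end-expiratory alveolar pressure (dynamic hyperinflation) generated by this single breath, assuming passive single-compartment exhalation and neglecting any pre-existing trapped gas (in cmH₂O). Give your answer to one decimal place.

Flow: 62 L/min ÷ 60 = 1.0333 L/s.
Vt = flow × Ti = 1.0333 L/s × 0.52 s × 1000 mL/L = 537.32 mL.
R = (PIP − Pplat)/V̇ = (14.1 − 9.9) / 1.0333 = 4.2/1.0333 = 4.065 cmH2O·s/L.
C = Vt/(Pplat − PEEP) = 537.32 / (9.9 − 3) = 537.32/6.9 = 77.872 mL/cmH2O.
τ = R × C = 4.065 × 0.07787 L/cmH2O = 0.3165 s.
Fraction remaining = e^(−Te/τ) = e^(−0.39/0.3165) = 0.2916; trapped volume = 537.32 × 0.2916 = 156.68 mL.
Additional alveolar pressure from trapping ≈ V_trapped / C = 156.68 / 77.872 = 2.012 cmH2O.

2.0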